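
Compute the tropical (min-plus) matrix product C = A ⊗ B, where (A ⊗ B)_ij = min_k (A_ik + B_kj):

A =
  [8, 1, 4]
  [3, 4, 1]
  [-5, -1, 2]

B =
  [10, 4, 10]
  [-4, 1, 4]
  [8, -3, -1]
A ⊗ B =
  [-3, 1, 3]
  [0, -2, 0]
  [-5, -1, 1]

Apply the min-plus product entry-by-entry:
  C[0][0] = min over k of (A[0][0] + B[0][0] = 8 + 10 = 18, A[0][1] + B[1][0] = 1 + -4 = -3, A[0][2] + B[2][0] = 4 + 8 = 12) = -3 (attained at k = 1)
  C[0][1] = min over k of (A[0][0] + B[0][1] = 8 + 4 = 12, A[0][1] + B[1][1] = 1 + 1 = 2, A[0][2] + B[2][1] = 4 + -3 = 1) = 1 (attained at k = 2)
  C[0][2] = min over k of (A[0][0] + B[0][2] = 8 + 10 = 18, A[0][1] + B[1][2] = 1 + 4 = 5, A[0][2] + B[2][2] = 4 + -1 = 3) = 3 (attained at k = 2)
  C[1][0] = min over k of (A[1][0] + B[0][0] = 3 + 10 = 13, A[1][1] + B[1][0] = 4 + -4 = 0, A[1][2] + B[2][0] = 1 + 8 = 9) = 0 (attained at k = 1)
  C[1][1] = min over k of (A[1][0] + B[0][1] = 3 + 4 = 7, A[1][1] + B[1][1] = 4 + 1 = 5, A[1][2] + B[2][1] = 1 + -3 = -2) = -2 (attained at k = 2)
  C[1][2] = min over k of (A[1][0] + B[0][2] = 3 + 10 = 13, A[1][1] + B[1][2] = 4 + 4 = 8, A[1][2] + B[2][2] = 1 + -1 = 0) = 0 (attained at k = 2)
  C[2][0] = min over k of (A[2][0] + B[0][0] = -5 + 10 = 5, A[2][1] + B[1][0] = -1 + -4 = -5, A[2][2] + B[2][0] = 2 + 8 = 10) = -5 (attained at k = 1)
  C[2][1] = min over k of (A[2][0] + B[0][1] = -5 + 4 = -1, A[2][1] + B[1][1] = -1 + 1 = 0, A[2][2] + B[2][1] = 2 + -3 = -1) = -1 (attained at k = 0)
  C[2][2] = min over k of (A[2][0] + B[0][2] = -5 + 10 = 5, A[2][1] + B[1][2] = -1 + 4 = 3, A[2][2] + B[2][2] = 2 + -1 = 1) = 1 (attained at k = 2)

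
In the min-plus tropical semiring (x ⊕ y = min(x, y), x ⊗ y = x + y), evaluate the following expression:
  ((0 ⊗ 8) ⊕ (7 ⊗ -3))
((0 ⊗ 8) ⊕ (7 ⊗ -3)) = 4

Expand innermost to outermost. Recall ⊕ takes the minimum of its arguments and ⊗ takes their sum. Working out the expression ((0 ⊗ 8) ⊕ (7 ⊗ -3)) gives 4.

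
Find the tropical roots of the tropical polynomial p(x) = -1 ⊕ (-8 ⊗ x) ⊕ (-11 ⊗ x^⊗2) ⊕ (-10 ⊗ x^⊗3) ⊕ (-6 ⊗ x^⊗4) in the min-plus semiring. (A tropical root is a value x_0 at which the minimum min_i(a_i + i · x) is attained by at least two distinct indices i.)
Roots: {-4, -1, 3, 7}

Each tropical root is a break point of the lower envelope of the lines y = a_i + i · x (there are 5 lines, with slopes 0, 1, ..., 4). Only the lines that attain the minimum somewhere contribute to roots; other lines are dominated. Here the surviving (envelope) indices are i = 4, i = 3, i = 2, i = 1, i = 0.
Intersections between consecutive envelope lines give the roots: for adjacent envelope indices i < j the intersection is x = (a_i − a_j) / (j − i). Reading off the sorted break points: {-4, -1, 3, 7}.
Verification: at each break x_0, at least two indices attain the minimum of min_i(a_i + i · x_0).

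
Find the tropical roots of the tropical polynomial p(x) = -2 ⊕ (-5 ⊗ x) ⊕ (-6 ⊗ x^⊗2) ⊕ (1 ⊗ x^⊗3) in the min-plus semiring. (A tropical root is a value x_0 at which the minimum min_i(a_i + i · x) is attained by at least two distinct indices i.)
Roots: {-7, 1, 3}

Each tropical root is a break point of the lower envelope of the lines y = a_i + i · x (there are 4 lines, with slopes 0, 1, ..., 3). Only the lines that attain the minimum somewhere contribute to roots; other lines are dominated. Here the surviving (envelope) indices are i = 3, i = 2, i = 1, i = 0.
Intersections between consecutive envelope lines give the roots: for adjacent envelope indices i < j the intersection is x = (a_i − a_j) / (j − i). Reading off the sorted break points: {-7, 1, 3}.
Verification: at each break x_0, at least two indices attain the minimum of min_i(a_i + i · x_0).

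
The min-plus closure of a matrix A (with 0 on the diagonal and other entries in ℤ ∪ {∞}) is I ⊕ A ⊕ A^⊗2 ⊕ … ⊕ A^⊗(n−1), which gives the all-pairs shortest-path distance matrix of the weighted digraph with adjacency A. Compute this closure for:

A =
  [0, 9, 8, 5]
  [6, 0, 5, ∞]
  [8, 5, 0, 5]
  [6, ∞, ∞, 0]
Closure =
  [0, 9, 8, 5]
  [6, 0, 5, 10]
  [8, 5, 0, 5]
  [6, 15, 14, 0]

This is the Floyd-Warshall all-pairs shortest-path computation. For each intermediate vertex k = 0, 1, …, 3, update dist[i][j] ← min(dist[i][j], dist[i][k] + dist[k][j]). The final matrix gives, for each (i, j), the minimum total weight of any directed path from i to j (possibly empty when i = j).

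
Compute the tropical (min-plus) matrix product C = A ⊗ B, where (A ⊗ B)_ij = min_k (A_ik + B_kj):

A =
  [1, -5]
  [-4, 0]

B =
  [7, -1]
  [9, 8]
A ⊗ B =
  [4, 0]
  [3, -5]

Apply the min-plus product entry-by-entry:
  C[0][0] = min over k of (A[0][0] + B[0][0] = 1 + 7 = 8, A[0][1] + B[1][0] = -5 + 9 = 4) = 4 (attained at k = 1)
  C[0][1] = min over k of (A[0][0] + B[0][1] = 1 + -1 = 0, A[0][1] + B[1][1] = -5 + 8 = 3) = 0 (attained at k = 0)
  C[1][0] = min over k of (A[1][0] + B[0][0] = -4 + 7 = 3, A[1][1] + B[1][0] = 0 + 9 = 9) = 3 (attained at k = 0)
  C[1][1] = min over k of (A[1][0] + B[0][1] = -4 + -1 = -5, A[1][1] + B[1][1] = 0 + 8 = 8) = -5 (attained at k = 0)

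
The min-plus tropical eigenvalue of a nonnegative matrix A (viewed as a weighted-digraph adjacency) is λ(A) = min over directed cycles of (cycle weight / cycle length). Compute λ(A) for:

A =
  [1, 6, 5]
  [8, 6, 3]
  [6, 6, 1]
λ(A) = 1

Enumerate directed cycles and compute their means (weight / length). Sample:
  cycle 0 → 0: weight = 1, length = 1, mean = 1/1 ≈ 1.000
  cycle 1 → 1: weight = 6, length = 1, mean = 6/1 ≈ 6.000
  cycle 2 → 2: weight = 1, length = 1, mean = 1/1 ≈ 1.000
  cycle 0 → 1 → 0: weight = 14, length = 2, mean = 14/2 ≈ 7.000
  cycle 0 → 2 → 0: weight = 11, length = 2, mean = 11/2 ≈ 5.500
  cycle 1 → 0 → 1: weight = 14, length = 2, mean = 14/2 ≈ 7.000
Minimum mean = 1.000, attained e.g. along the cycle 0 → 0 with weight 1 and length 1. So λ(A) = 1/1 = 1.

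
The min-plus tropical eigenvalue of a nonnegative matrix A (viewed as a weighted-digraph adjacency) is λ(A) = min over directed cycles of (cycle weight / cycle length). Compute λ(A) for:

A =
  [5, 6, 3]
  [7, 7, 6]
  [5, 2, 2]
λ(A) = 2

Enumerate directed cycles and compute their means (weight / length). Sample:
  cycle 0 → 0: weight = 5, length = 1, mean = 5/1 ≈ 5.000
  cycle 1 → 1: weight = 7, length = 1, mean = 7/1 ≈ 7.000
  cycle 2 → 2: weight = 2, length = 1, mean = 2/1 ≈ 2.000
  cycle 0 → 1 → 0: weight = 13, length = 2, mean = 13/2 ≈ 6.500
  cycle 0 → 2 → 0: weight = 8, length = 2, mean = 8/2 ≈ 4.000
  cycle 1 → 0 → 1: weight = 13, length = 2, mean = 13/2 ≈ 6.500
Minimum mean = 2.000, attained e.g. along the cycle 2 → 2 with weight 2 and length 1. So λ(A) = 2/1 = 2.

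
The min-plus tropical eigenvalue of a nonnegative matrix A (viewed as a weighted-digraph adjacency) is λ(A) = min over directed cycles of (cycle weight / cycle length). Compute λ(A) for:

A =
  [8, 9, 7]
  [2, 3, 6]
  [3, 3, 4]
λ(A) = 3

Enumerate directed cycles and compute their means (weight / length). Sample:
  cycle 0 → 0: weight = 8, length = 1, mean = 8/1 ≈ 8.000
  cycle 1 → 1: weight = 3, length = 1, mean = 3/1 ≈ 3.000
  cycle 2 → 2: weight = 4, length = 1, mean = 4/1 ≈ 4.000
  cycle 0 → 1 → 0: weight = 11, length = 2, mean = 11/2 ≈ 5.500
  cycle 0 → 2 → 0: weight = 10, length = 2, mean = 10/2 ≈ 5.000
  cycle 1 → 0 → 1: weight = 11, length = 2, mean = 11/2 ≈ 5.500
Minimum mean = 3.000, attained e.g. along the cycle 1 → 1 with weight 3 and length 1. So λ(A) = 3/1 = 3.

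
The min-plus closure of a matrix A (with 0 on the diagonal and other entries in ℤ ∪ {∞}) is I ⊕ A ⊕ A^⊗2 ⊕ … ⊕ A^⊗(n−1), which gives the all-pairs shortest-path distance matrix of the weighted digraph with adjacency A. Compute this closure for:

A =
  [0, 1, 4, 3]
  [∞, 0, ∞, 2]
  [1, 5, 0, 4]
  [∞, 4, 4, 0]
Closure =
  [0, 1, 4, 3]
  [7, 0, 6, 2]
  [1, 2, 0, 4]
  [5, 4, 4, 0]

This is the Floyd-Warshall all-pairs shortest-path computation. For each intermediate vertex k = 0, 1, …, 3, update dist[i][j] ← min(dist[i][j], dist[i][k] + dist[k][j]). The final matrix gives, for each (i, j), the minimum total weight of any directed path from i to j (possibly empty when i = j).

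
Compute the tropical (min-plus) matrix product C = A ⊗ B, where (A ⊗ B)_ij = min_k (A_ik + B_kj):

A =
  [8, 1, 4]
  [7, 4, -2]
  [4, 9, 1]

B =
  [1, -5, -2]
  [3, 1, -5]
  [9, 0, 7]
A ⊗ B =
  [4, 2, -4]
  [7, -2, -1]
  [5, -1, 2]

Apply the min-plus product entry-by-entry:
  C[0][0] = min over k of (A[0][0] + B[0][0] = 8 + 1 = 9, A[0][1] + B[1][0] = 1 + 3 = 4, A[0][2] + B[2][0] = 4 + 9 = 13) = 4 (attained at k = 1)
  C[0][1] = min over k of (A[0][0] + B[0][1] = 8 + -5 = 3, A[0][1] + B[1][1] = 1 + 1 = 2, A[0][2] + B[2][1] = 4 + 0 = 4) = 2 (attained at k = 1)
  C[0][2] = min over k of (A[0][0] + B[0][2] = 8 + -2 = 6, A[0][1] + B[1][2] = 1 + -5 = -4, A[0][2] + B[2][2] = 4 + 7 = 11) = -4 (attained at k = 1)
  C[1][0] = min over k of (A[1][0] + B[0][0] = 7 + 1 = 8, A[1][1] + B[1][0] = 4 + 3 = 7, A[1][2] + B[2][0] = -2 + 9 = 7) = 7 (attained at k = 1)
  C[1][1] = min over k of (A[1][0] + B[0][1] = 7 + -5 = 2, A[1][1] + B[1][1] = 4 + 1 = 5, A[1][2] + B[2][1] = -2 + 0 = -2) = -2 (attained at k = 2)
  C[1][2] = min over k of (A[1][0] + B[0][2] = 7 + -2 = 5, A[1][1] + B[1][2] = 4 + -5 = -1, A[1][2] + B[2][2] = -2 + 7 = 5) = -1 (attained at k = 1)
  C[2][0] = min over k of (A[2][0] + B[0][0] = 4 + 1 = 5, A[2][1] + B[1][0] = 9 + 3 = 12, A[2][2] + B[2][0] = 1 + 9 = 10) = 5 (attained at k = 0)
  C[2][1] = min over k of (A[2][0] + B[0][1] = 4 + -5 = -1, A[2][1] + B[1][1] = 9 + 1 = 10, A[2][2] + B[2][1] = 1 + 0 = 1) = -1 (attained at k = 0)
  C[2][2] = min over k of (A[2][0] + B[0][2] = 4 + -2 = 2, A[2][1] + B[1][2] = 9 + -5 = 4, A[2][2] + B[2][2] = 1 + 7 = 8) = 2 (attained at k = 0)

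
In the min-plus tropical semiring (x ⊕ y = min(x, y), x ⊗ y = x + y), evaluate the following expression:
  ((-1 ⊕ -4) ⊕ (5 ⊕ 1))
((-1 ⊕ -4) ⊕ (5 ⊕ 1)) = -4

Expand innermost to outermost. Recall ⊕ takes the minimum of its arguments and ⊗ takes their sum. Working out the expression ((-1 ⊕ -4) ⊕ (5 ⊕ 1)) gives -4.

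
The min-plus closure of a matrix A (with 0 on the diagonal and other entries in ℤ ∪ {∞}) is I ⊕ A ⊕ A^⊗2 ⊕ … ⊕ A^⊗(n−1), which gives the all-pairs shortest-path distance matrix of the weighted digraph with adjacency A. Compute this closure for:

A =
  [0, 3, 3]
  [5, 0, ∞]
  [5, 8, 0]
Closure =
  [0, 3, 3]
  [5, 0, 8]
  [5, 8, 0]

This is the Floyd-Warshall all-pairs shortest-path computation. For each intermediate vertex k = 0, 1, …, 2, update dist[i][j] ← min(dist[i][j], dist[i][k] + dist[k][j]). The final matrix gives, for each (i, j), the minimum total weight of any directed path from i to j (possibly empty when i = j).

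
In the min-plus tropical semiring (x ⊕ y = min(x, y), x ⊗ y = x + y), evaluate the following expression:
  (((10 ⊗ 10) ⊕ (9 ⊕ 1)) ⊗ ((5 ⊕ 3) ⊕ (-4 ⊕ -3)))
(((10 ⊗ 10) ⊕ (9 ⊕ 1)) ⊗ ((5 ⊕ 3) ⊕ (-4 ⊕ -3))) = -3

Expand innermost to outermost. Recall ⊕ takes the minimum of its arguments and ⊗ takes their sum. Working out the expression (((10 ⊗ 10) ⊕ (9 ⊕ 1)) ⊗ ((5 ⊕ 3) ⊕ (-4 ⊕ -3))) gives -3.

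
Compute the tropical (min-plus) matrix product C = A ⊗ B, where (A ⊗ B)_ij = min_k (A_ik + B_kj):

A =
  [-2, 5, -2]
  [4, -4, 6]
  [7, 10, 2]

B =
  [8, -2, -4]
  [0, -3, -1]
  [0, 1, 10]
A ⊗ B =
  [-2, -4, -6]
  [-4, -7, -5]
  [2, 3, 3]

Apply the min-plus product entry-by-entry:
  C[0][0] = min over k of (A[0][0] + B[0][0] = -2 + 8 = 6, A[0][1] + B[1][0] = 5 + 0 = 5, A[0][2] + B[2][0] = -2 + 0 = -2) = -2 (attained at k = 2)
  C[0][1] = min over k of (A[0][0] + B[0][1] = -2 + -2 = -4, A[0][1] + B[1][1] = 5 + -3 = 2, A[0][2] + B[2][1] = -2 + 1 = -1) = -4 (attained at k = 0)
  C[0][2] = min over k of (A[0][0] + B[0][2] = -2 + -4 = -6, A[0][1] + B[1][2] = 5 + -1 = 4, A[0][2] + B[2][2] = -2 + 10 = 8) = -6 (attained at k = 0)
  C[1][0] = min over k of (A[1][0] + B[0][0] = 4 + 8 = 12, A[1][1] + B[1][0] = -4 + 0 = -4, A[1][2] + B[2][0] = 6 + 0 = 6) = -4 (attained at k = 1)
  C[1][1] = min over k of (A[1][0] + B[0][1] = 4 + -2 = 2, A[1][1] + B[1][1] = -4 + -3 = -7, A[1][2] + B[2][1] = 6 + 1 = 7) = -7 (attained at k = 1)
  C[1][2] = min over k of (A[1][0] + B[0][2] = 4 + -4 = 0, A[1][1] + B[1][2] = -4 + -1 = -5, A[1][2] + B[2][2] = 6 + 10 = 16) = -5 (attained at k = 1)
  C[2][0] = min over k of (A[2][0] + B[0][0] = 7 + 8 = 15, A[2][1] + B[1][0] = 10 + 0 = 10, A[2][2] + B[2][0] = 2 + 0 = 2) = 2 (attained at k = 2)
  C[2][1] = min over k of (A[2][0] + B[0][1] = 7 + -2 = 5, A[2][1] + B[1][1] = 10 + -3 = 7, A[2][2] + B[2][1] = 2 + 1 = 3) = 3 (attained at k = 2)
  C[2][2] = min over k of (A[2][0] + B[0][2] = 7 + -4 = 3, A[2][1] + B[1][2] = 10 + -1 = 9, A[2][2] + B[2][2] = 2 + 10 = 12) = 3 (attained at k = 0)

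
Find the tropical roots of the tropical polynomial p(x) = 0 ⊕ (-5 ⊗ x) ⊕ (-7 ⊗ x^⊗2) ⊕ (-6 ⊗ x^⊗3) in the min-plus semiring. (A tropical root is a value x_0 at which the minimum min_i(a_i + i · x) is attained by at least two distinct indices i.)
Roots: {-1, 2, 5}

Each tropical root is a break point of the lower envelope of the lines y = a_i + i · x (there are 4 lines, with slopes 0, 1, ..., 3). Only the lines that attain the minimum somewhere contribute to roots; other lines are dominated. Here the surviving (envelope) indices are i = 3, i = 2, i = 1, i = 0.
Intersections between consecutive envelope lines give the roots: for adjacent envelope indices i < j the intersection is x = (a_i − a_j) / (j − i). Reading off the sorted break points: {-1, 2, 5}.
Verification: at each break x_0, at least two indices attain the minimum of min_i(a_i + i · x_0).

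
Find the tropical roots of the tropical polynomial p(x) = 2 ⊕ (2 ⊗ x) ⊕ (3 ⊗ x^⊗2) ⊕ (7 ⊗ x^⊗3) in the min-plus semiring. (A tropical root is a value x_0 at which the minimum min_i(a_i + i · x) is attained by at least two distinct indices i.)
Roots: {-4, -1, 0}

Each tropical root is a break point of the lower envelope of the lines y = a_i + i · x (there are 4 lines, with slopes 0, 1, ..., 3). Only the lines that attain the minimum somewhere contribute to roots; other lines are dominated. Here the surviving (envelope) indices are i = 3, i = 2, i = 1, i = 0.
Intersections between consecutive envelope lines give the roots: for adjacent envelope indices i < j the intersection is x = (a_i − a_j) / (j − i). Reading off the sorted break points: {-4, -1, 0}.
Verification: at each break x_0, at least two indices attain the minimum of min_i(a_i + i · x_0).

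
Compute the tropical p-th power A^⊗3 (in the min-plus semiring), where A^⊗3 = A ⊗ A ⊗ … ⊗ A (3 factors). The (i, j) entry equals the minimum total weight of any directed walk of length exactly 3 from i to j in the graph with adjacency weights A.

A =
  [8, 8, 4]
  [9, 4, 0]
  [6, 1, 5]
A^⊗3 =
  [14, 9, 5]
  [10, 5, 1]
  [7, 2, 5]

Each entry (A^⊗3)_ij equals the minimum over all length-3 walks i = v_0 → v_1 → … → v_3 = j of Σ_t A[v_t][v_{t+1}]. For example, for (i, j) = (0, 2) we minimise over 9 possible intermediate vertex sequences; the minimum is 5, attained along the walk 0 → 2 → 1 → 2.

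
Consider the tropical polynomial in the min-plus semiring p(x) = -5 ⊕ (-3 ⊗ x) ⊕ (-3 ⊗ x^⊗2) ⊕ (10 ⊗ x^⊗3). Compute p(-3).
p(-3) = -9

A tropical monomial a ⊗ x^⊗i evaluates to a + i · x. Evaluating each term at x = -3:
  Term 0 contributes -5 + 0 · -3 = -5
  Term 1 contributes -3 + 1 · -3 = -6
  Term 2 contributes -3 + 2 · -3 = -9
  Term 3 contributes 10 + 3 · -3 = 1
p(-3) = ⊕ of these = min[-5, -6, -9, 1] = -9.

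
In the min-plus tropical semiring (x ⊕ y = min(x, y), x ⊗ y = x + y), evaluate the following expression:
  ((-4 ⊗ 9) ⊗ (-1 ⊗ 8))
((-4 ⊗ 9) ⊗ (-1 ⊗ 8)) = 12

Expand innermost to outermost. Recall ⊕ takes the minimum of its arguments and ⊗ takes their sum. Working out the expression ((-4 ⊗ 9) ⊗ (-1 ⊗ 8)) gives 12.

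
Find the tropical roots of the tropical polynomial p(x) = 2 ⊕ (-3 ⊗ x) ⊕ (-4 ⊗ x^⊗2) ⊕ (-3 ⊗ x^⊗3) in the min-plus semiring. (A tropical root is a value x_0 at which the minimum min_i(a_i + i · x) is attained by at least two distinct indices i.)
Roots: {-1, 1, 5}

Each tropical root is a break point of the lower envelope of the lines y = a_i + i · x (there are 4 lines, with slopes 0, 1, ..., 3). Only the lines that attain the minimum somewhere contribute to roots; other lines are dominated. Here the surviving (envelope) indices are i = 3, i = 2, i = 1, i = 0.
Intersections between consecutive envelope lines give the roots: for adjacent envelope indices i < j the intersection is x = (a_i − a_j) / (j − i). Reading off the sorted break points: {-1, 1, 5}.
Verification: at each break x_0, at least two indices attain the minimum of min_i(a_i + i · x_0).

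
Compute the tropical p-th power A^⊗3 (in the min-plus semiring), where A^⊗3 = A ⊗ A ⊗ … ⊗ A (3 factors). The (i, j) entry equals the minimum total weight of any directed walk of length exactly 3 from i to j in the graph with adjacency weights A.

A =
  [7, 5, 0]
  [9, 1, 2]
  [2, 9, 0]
A^⊗3 =
  [2, 7, 0]
  [4, 3, 2]
  [2, 7, 0]

Each entry (A^⊗3)_ij equals the minimum over all length-3 walks i = v_0 → v_1 → … → v_3 = j of Σ_t A[v_t][v_{t+1}]. For example, for (i, j) = (0, 2) we minimise over 9 possible intermediate vertex sequences; the minimum is 0, attained along the walk 0 → 2 → 2 → 2.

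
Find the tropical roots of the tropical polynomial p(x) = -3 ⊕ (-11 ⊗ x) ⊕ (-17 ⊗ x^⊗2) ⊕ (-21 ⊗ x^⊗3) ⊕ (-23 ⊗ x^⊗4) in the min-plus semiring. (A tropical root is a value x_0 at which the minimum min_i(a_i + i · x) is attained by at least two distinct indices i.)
Roots: {2, 4, 6, 8}

Each tropical root is a break point of the lower envelope of the lines y = a_i + i · x (there are 5 lines, with slopes 0, 1, ..., 4). Only the lines that attain the minimum somewhere contribute to roots; other lines are dominated. Here the surviving (envelope) indices are i = 4, i = 3, i = 2, i = 1, i = 0.
Intersections between consecutive envelope lines give the roots: for adjacent envelope indices i < j the intersection is x = (a_i − a_j) / (j − i). Reading off the sorted break points: {2, 4, 6, 8}.
Verification: at each break x_0, at least two indices attain the minimum of min_i(a_i + i · x_0).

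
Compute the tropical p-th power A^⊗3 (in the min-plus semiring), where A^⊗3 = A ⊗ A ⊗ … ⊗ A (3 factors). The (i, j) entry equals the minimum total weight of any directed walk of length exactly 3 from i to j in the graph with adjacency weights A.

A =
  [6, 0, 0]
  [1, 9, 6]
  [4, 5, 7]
A^⊗3 =
  [6, 1, 1]
  [2, 6, 7]
  [5, 6, 6]

Each entry (A^⊗3)_ij equals the minimum over all length-3 walks i = v_0 → v_1 → … → v_3 = j of Σ_t A[v_t][v_{t+1}]. For example, for (i, j) = (0, 2) we minimise over 9 possible intermediate vertex sequences; the minimum is 1, attained along the walk 0 → 1 → 0 → 2.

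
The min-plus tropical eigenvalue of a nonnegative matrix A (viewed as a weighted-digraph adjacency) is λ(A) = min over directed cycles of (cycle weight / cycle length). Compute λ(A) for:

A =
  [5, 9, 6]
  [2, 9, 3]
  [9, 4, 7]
λ(A) = 7/2

Enumerate directed cycles and compute their means (weight / length). Sample:
  cycle 0 → 0: weight = 5, length = 1, mean = 5/1 ≈ 5.000
  cycle 1 → 1: weight = 9, length = 1, mean = 9/1 ≈ 9.000
  cycle 2 → 2: weight = 7, length = 1, mean = 7/1 ≈ 7.000
  cycle 0 → 1 → 0: weight = 11, length = 2, mean = 11/2 ≈ 5.500
  cycle 0 → 2 → 0: weight = 15, length = 2, mean = 15/2 ≈ 7.500
  cycle 1 → 0 → 1: weight = 11, length = 2, mean = 11/2 ≈ 5.500
Minimum mean = 3.500, attained e.g. along the cycle 1 → 2 → 1 with weight 7 and length 2. So λ(A) = 7/2 = 7/2.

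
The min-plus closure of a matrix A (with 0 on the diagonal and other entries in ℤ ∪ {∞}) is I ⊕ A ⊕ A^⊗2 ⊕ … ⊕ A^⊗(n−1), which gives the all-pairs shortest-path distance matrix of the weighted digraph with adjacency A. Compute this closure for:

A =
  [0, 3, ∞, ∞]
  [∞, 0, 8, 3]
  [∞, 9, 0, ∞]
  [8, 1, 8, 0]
Closure =
  [0, 3, 11, 6]
  [11, 0, 8, 3]
  [20, 9, 0, 12]
  [8, 1, 8, 0]

This is the Floyd-Warshall all-pairs shortest-path computation. For each intermediate vertex k = 0, 1, …, 3, update dist[i][j] ← min(dist[i][j], dist[i][k] + dist[k][j]). The final matrix gives, for each (i, j), the minimum total weight of any directed path from i to j (possibly empty when i = j).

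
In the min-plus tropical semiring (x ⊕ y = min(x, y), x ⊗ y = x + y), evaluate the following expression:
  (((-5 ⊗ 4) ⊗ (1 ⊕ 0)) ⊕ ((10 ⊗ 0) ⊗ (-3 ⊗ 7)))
(((-5 ⊗ 4) ⊗ (1 ⊕ 0)) ⊕ ((10 ⊗ 0) ⊗ (-3 ⊗ 7))) = -1

Expand innermost to outermost. Recall ⊕ takes the minimum of its arguments and ⊗ takes their sum. Working out the expression (((-5 ⊗ 4) ⊗ (1 ⊕ 0)) ⊕ ((10 ⊗ 0) ⊗ (-3 ⊗ 7))) gives -1.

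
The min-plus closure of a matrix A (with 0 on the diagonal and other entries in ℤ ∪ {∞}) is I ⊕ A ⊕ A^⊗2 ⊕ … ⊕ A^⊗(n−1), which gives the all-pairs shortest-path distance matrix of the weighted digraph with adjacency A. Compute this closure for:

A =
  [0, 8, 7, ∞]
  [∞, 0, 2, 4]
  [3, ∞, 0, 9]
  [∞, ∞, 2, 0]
Closure =
  [0, 8, 7, 12]
  [5, 0, 2, 4]
  [3, 11, 0, 9]
  [5, 13, 2, 0]

This is the Floyd-Warshall all-pairs shortest-path computation. For each intermediate vertex k = 0, 1, …, 3, update dist[i][j] ← min(dist[i][j], dist[i][k] + dist[k][j]). The final matrix gives, for each (i, j), the minimum total weight of any directed path from i to j (possibly empty when i = j).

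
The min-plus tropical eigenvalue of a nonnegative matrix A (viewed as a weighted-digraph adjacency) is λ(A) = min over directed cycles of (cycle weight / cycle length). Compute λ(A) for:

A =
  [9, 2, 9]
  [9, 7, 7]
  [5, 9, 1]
λ(A) = 1

Enumerate directed cycles and compute their means (weight / length). Sample:
  cycle 0 → 0: weight = 9, length = 1, mean = 9/1 ≈ 9.000
  cycle 1 → 1: weight = 7, length = 1, mean = 7/1 ≈ 7.000
  cycle 2 → 2: weight = 1, length = 1, mean = 1/1 ≈ 1.000
  cycle 0 → 1 → 0: weight = 11, length = 2, mean = 11/2 ≈ 5.500
  cycle 0 → 2 → 0: weight = 14, length = 2, mean = 14/2 ≈ 7.000
  cycle 1 → 0 → 1: weight = 11, length = 2, mean = 11/2 ≈ 5.500
Minimum mean = 1.000, attained e.g. along the cycle 2 → 2 with weight 1 and length 1. So λ(A) = 1/1 = 1.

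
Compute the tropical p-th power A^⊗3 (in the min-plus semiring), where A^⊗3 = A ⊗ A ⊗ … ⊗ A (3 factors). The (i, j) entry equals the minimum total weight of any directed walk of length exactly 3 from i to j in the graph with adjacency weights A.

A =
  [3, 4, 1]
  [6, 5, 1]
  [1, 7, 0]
A^⊗3 =
  [2, 6, 1]
  [2, 6, 1]
  [1, 5, 0]

Each entry (A^⊗3)_ij equals the minimum over all length-3 walks i = v_0 → v_1 → … → v_3 = j of Σ_t A[v_t][v_{t+1}]. For example, for (i, j) = (0, 2) we minimise over 9 possible intermediate vertex sequences; the minimum is 1, attained along the walk 0 → 2 → 2 → 2.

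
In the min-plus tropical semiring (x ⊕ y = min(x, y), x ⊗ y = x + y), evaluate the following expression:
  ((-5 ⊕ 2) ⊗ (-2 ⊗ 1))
((-5 ⊕ 2) ⊗ (-2 ⊗ 1)) = -6

Expand innermost to outermost. Recall ⊕ takes the minimum of its arguments and ⊗ takes their sum. Working out the expression ((-5 ⊕ 2) ⊗ (-2 ⊗ 1)) gives -6.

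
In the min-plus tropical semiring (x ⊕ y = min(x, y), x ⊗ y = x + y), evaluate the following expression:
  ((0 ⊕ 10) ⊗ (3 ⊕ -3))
((0 ⊕ 10) ⊗ (3 ⊕ -3)) = -3

Expand innermost to outermost. Recall ⊕ takes the minimum of its arguments and ⊗ takes their sum. Working out the expression ((0 ⊕ 10) ⊗ (3 ⊕ -3)) gives -3.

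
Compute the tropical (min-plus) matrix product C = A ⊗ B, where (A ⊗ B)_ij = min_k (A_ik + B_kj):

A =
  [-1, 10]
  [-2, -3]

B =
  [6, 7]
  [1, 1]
A ⊗ B =
  [5, 6]
  [-2, -2]

Apply the min-plus product entry-by-entry:
  C[0][0] = min over k of (A[0][0] + B[0][0] = -1 + 6 = 5, A[0][1] + B[1][0] = 10 + 1 = 11) = 5 (attained at k = 0)
  C[0][1] = min over k of (A[0][0] + B[0][1] = -1 + 7 = 6, A[0][1] + B[1][1] = 10 + 1 = 11) = 6 (attained at k = 0)
  C[1][0] = min over k of (A[1][0] + B[0][0] = -2 + 6 = 4, A[1][1] + B[1][0] = -3 + 1 = -2) = -2 (attained at k = 1)
  C[1][1] = min over k of (A[1][0] + B[0][1] = -2 + 7 = 5, A[1][1] + B[1][1] = -3 + 1 = -2) = -2 (attained at k = 1)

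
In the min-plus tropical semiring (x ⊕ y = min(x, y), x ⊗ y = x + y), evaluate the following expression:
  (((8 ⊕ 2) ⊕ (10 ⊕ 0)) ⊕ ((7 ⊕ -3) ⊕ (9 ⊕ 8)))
(((8 ⊕ 2) ⊕ (10 ⊕ 0)) ⊕ ((7 ⊕ -3) ⊕ (9 ⊕ 8))) = -3

Expand innermost to outermost. Recall ⊕ takes the minimum of its arguments and ⊗ takes their sum. Working out the expression (((8 ⊕ 2) ⊕ (10 ⊕ 0)) ⊕ ((7 ⊕ -3) ⊕ (9 ⊕ 8))) gives -3.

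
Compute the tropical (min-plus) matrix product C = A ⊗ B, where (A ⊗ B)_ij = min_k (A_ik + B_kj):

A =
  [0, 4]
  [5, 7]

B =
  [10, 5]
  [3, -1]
A ⊗ B =
  [7, 3]
  [10, 6]

Apply the min-plus product entry-by-entry:
  C[0][0] = min over k of (A[0][0] + B[0][0] = 0 + 10 = 10, A[0][1] + B[1][0] = 4 + 3 = 7) = 7 (attained at k = 1)
  C[0][1] = min over k of (A[0][0] + B[0][1] = 0 + 5 = 5, A[0][1] + B[1][1] = 4 + -1 = 3) = 3 (attained at k = 1)
  C[1][0] = min over k of (A[1][0] + B[0][0] = 5 + 10 = 15, A[1][1] + B[1][0] = 7 + 3 = 10) = 10 (attained at k = 1)
  C[1][1] = min over k of (A[1][0] + B[0][1] = 5 + 5 = 10, A[1][1] + B[1][1] = 7 + -1 = 6) = 6 (attained at k = 1)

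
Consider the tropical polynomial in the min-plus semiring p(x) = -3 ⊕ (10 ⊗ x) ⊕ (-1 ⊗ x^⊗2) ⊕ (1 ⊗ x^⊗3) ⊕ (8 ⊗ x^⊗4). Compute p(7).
p(7) = -3

A tropical monomial a ⊗ x^⊗i evaluates to a + i · x. Evaluating each term at x = 7:
  Term 0 contributes -3 + 0 · 7 = -3
  Term 1 contributes 10 + 1 · 7 = 17
  Term 2 contributes -1 + 2 · 7 = 13
  Term 3 contributes 1 + 3 · 7 = 22
  Term 4 contributes 8 + 4 · 7 = 36
p(7) = ⊕ of these = min[-3, 17, 13, 22, 36] = -3.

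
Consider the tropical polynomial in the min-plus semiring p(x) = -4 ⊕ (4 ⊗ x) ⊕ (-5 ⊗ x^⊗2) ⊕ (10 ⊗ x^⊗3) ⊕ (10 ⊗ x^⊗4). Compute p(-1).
p(-1) = -7

A tropical monomial a ⊗ x^⊗i evaluates to a + i · x. Evaluating each term at x = -1:
  Term 0 contributes -4 + 0 · -1 = -4
  Term 1 contributes 4 + 1 · -1 = 3
  Term 2 contributes -5 + 2 · -1 = -7
  Term 3 contributes 10 + 3 · -1 = 7
  Term 4 contributes 10 + 4 · -1 = 6
p(-1) = ⊕ of these = min[-4, 3, -7, 7, 6] = -7.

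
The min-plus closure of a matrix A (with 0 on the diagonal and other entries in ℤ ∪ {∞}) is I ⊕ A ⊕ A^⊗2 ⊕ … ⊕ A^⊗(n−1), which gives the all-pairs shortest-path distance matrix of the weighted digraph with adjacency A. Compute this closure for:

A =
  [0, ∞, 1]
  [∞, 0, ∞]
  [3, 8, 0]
Closure =
  [0, 9, 1]
  [∞, 0, ∞]
  [3, 8, 0]

This is the Floyd-Warshall all-pairs shortest-path computation. For each intermediate vertex k = 0, 1, …, 2, update dist[i][j] ← min(dist[i][j], dist[i][k] + dist[k][j]). The final matrix gives, for each (i, j), the minimum total weight of any directed path from i to j (possibly empty when i = j).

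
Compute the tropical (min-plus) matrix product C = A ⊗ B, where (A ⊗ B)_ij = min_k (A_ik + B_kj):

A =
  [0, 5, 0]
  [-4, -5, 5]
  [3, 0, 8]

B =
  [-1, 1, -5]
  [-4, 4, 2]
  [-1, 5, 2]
A ⊗ B =
  [-1, 1, -5]
  [-9, -3, -9]
  [-4, 4, -2]

Apply the min-plus product entry-by-entry:
  C[0][0] = min over k of (A[0][0] + B[0][0] = 0 + -1 = -1, A[0][1] + B[1][0] = 5 + -4 = 1, A[0][2] + B[2][0] = 0 + -1 = -1) = -1 (attained at k = 0)
  C[0][1] = min over k of (A[0][0] + B[0][1] = 0 + 1 = 1, A[0][1] + B[1][1] = 5 + 4 = 9, A[0][2] + B[2][1] = 0 + 5 = 5) = 1 (attained at k = 0)
  C[0][2] = min over k of (A[0][0] + B[0][2] = 0 + -5 = -5, A[0][1] + B[1][2] = 5 + 2 = 7, A[0][2] + B[2][2] = 0 + 2 = 2) = -5 (attained at k = 0)
  C[1][0] = min over k of (A[1][0] + B[0][0] = -4 + -1 = -5, A[1][1] + B[1][0] = -5 + -4 = -9, A[1][2] + B[2][0] = 5 + -1 = 4) = -9 (attained at k = 1)
  C[1][1] = min over k of (A[1][0] + B[0][1] = -4 + 1 = -3, A[1][1] + B[1][1] = -5 + 4 = -1, A[1][2] + B[2][1] = 5 + 5 = 10) = -3 (attained at k = 0)
  C[1][2] = min over k of (A[1][0] + B[0][2] = -4 + -5 = -9, A[1][1] + B[1][2] = -5 + 2 = -3, A[1][2] + B[2][2] = 5 + 2 = 7) = -9 (attained at k = 0)
  C[2][0] = min over k of (A[2][0] + B[0][0] = 3 + -1 = 2, A[2][1] + B[1][0] = 0 + -4 = -4, A[2][2] + B[2][0] = 8 + -1 = 7) = -4 (attained at k = 1)
  C[2][1] = min over k of (A[2][0] + B[0][1] = 3 + 1 = 4, A[2][1] + B[1][1] = 0 + 4 = 4, A[2][2] + B[2][1] = 8 + 5 = 13) = 4 (attained at k = 0)
  C[2][2] = min over k of (A[2][0] + B[0][2] = 3 + -5 = -2, A[2][1] + B[1][2] = 0 + 2 = 2, A[2][2] + B[2][2] = 8 + 2 = 10) = -2 (attained at k = 0)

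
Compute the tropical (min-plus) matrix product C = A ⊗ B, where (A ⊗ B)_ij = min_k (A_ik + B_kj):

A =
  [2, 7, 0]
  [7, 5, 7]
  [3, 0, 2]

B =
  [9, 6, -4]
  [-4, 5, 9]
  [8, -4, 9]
A ⊗ B =
  [3, -4, -2]
  [1, 3, 3]
  [-4, -2, -1]

Apply the min-plus product entry-by-entry:
  C[0][0] = min over k of (A[0][0] + B[0][0] = 2 + 9 = 11, A[0][1] + B[1][0] = 7 + -4 = 3, A[0][2] + B[2][0] = 0 + 8 = 8) = 3 (attained at k = 1)
  C[0][1] = min over k of (A[0][0] + B[0][1] = 2 + 6 = 8, A[0][1] + B[1][1] = 7 + 5 = 12, A[0][2] + B[2][1] = 0 + -4 = -4) = -4 (attained at k = 2)
  C[0][2] = min over k of (A[0][0] + B[0][2] = 2 + -4 = -2, A[0][1] + B[1][2] = 7 + 9 = 16, A[0][2] + B[2][2] = 0 + 9 = 9) = -2 (attained at k = 0)
  C[1][0] = min over k of (A[1][0] + B[0][0] = 7 + 9 = 16, A[1][1] + B[1][0] = 5 + -4 = 1, A[1][2] + B[2][0] = 7 + 8 = 15) = 1 (attained at k = 1)
  C[1][1] = min over k of (A[1][0] + B[0][1] = 7 + 6 = 13, A[1][1] + B[1][1] = 5 + 5 = 10, A[1][2] + B[2][1] = 7 + -4 = 3) = 3 (attained at k = 2)
  C[1][2] = min over k of (A[1][0] + B[0][2] = 7 + -4 = 3, A[1][1] + B[1][2] = 5 + 9 = 14, A[1][2] + B[2][2] = 7 + 9 = 16) = 3 (attained at k = 0)
  C[2][0] = min over k of (A[2][0] + B[0][0] = 3 + 9 = 12, A[2][1] + B[1][0] = 0 + -4 = -4, A[2][2] + B[2][0] = 2 + 8 = 10) = -4 (attained at k = 1)
  C[2][1] = min over k of (A[2][0] + B[0][1] = 3 + 6 = 9, A[2][1] + B[1][1] = 0 + 5 = 5, A[2][2] + B[2][1] = 2 + -4 = -2) = -2 (attained at k = 2)
  C[2][2] = min over k of (A[2][0] + B[0][2] = 3 + -4 = -1, A[2][1] + B[1][2] = 0 + 9 = 9, A[2][2] + B[2][2] = 2 + 9 = 11) = -1 (attained at k = 0)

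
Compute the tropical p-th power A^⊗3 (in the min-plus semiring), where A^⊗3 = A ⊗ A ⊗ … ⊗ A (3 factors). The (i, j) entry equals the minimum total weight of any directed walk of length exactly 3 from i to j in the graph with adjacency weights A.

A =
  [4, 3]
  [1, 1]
A^⊗3 =
  [5, 5]
  [3, 3]

Each entry (A^⊗3)_ij equals the minimum over all length-3 walks i = v_0 → v_1 → … → v_3 = j of Σ_t A[v_t][v_{t+1}]. For example, for (i, j) = (0, 1) we minimise over 4 possible intermediate vertex sequences; the minimum is 5, attained along the walk 0 → 1 → 1 → 1.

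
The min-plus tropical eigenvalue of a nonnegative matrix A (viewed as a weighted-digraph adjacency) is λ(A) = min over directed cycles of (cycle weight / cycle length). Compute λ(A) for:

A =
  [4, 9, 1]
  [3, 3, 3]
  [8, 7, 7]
λ(A) = 3

Enumerate directed cycles and compute their means (weight / length). Sample:
  cycle 0 → 0: weight = 4, length = 1, mean = 4/1 ≈ 4.000
  cycle 1 → 1: weight = 3, length = 1, mean = 3/1 ≈ 3.000
  cycle 2 → 2: weight = 7, length = 1, mean = 7/1 ≈ 7.000
  cycle 0 → 1 → 0: weight = 12, length = 2, mean = 12/2 ≈ 6.000
  cycle 0 → 2 → 0: weight = 9, length = 2, mean = 9/2 ≈ 4.500
  cycle 1 → 0 → 1: weight = 12, length = 2, mean = 12/2 ≈ 6.000
Minimum mean = 3.000, attained e.g. along the cycle 1 → 1 with weight 3 and length 1. So λ(A) = 3/1 = 3.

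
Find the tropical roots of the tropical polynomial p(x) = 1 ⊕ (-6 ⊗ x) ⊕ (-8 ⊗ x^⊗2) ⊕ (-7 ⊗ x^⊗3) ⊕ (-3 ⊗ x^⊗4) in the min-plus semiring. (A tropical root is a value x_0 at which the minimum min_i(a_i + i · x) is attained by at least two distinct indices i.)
Roots: {-4, -1, 2, 7}

Each tropical root is a break point of the lower envelope of the lines y = a_i + i · x (there are 5 lines, with slopes 0, 1, ..., 4). Only the lines that attain the minimum somewhere contribute to roots; other lines are dominated. Here the surviving (envelope) indices are i = 4, i = 3, i = 2, i = 1, i = 0.
Intersections between consecutive envelope lines give the roots: for adjacent envelope indices i < j the intersection is x = (a_i − a_j) / (j − i). Reading off the sorted break points: {-4, -1, 2, 7}.
Verification: at each break x_0, at least two indices attain the minimum of min_i(a_i + i · x_0).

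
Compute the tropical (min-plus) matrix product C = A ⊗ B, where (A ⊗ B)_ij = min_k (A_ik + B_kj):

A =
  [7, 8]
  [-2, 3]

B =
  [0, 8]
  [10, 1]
A ⊗ B =
  [7, 9]
  [-2, 4]

Apply the min-plus product entry-by-entry:
  C[0][0] = min over k of (A[0][0] + B[0][0] = 7 + 0 = 7, A[0][1] + B[1][0] = 8 + 10 = 18) = 7 (attained at k = 0)
  C[0][1] = min over k of (A[0][0] + B[0][1] = 7 + 8 = 15, A[0][1] + B[1][1] = 8 + 1 = 9) = 9 (attained at k = 1)
  C[1][0] = min over k of (A[1][0] + B[0][0] = -2 + 0 = -2, A[1][1] + B[1][0] = 3 + 10 = 13) = -2 (attained at k = 0)
  C[1][1] = min over k of (A[1][0] + B[0][1] = -2 + 8 = 6, A[1][1] + B[1][1] = 3 + 1 = 4) = 4 (attained at k = 1)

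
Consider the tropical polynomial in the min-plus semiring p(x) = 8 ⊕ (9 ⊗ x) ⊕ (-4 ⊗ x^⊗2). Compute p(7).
p(7) = 8

A tropical monomial a ⊗ x^⊗i evaluates to a + i · x. Evaluating each term at x = 7:
  Term 0 contributes 8 + 0 · 7 = 8
  Term 1 contributes 9 + 1 · 7 = 16
  Term 2 contributes -4 + 2 · 7 = 10
p(7) = ⊕ of these = min[8, 16, 10] = 8.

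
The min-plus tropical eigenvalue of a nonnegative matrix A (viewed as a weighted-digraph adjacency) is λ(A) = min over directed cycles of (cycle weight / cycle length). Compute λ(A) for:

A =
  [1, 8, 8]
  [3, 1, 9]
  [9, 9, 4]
λ(A) = 1

Enumerate directed cycles and compute their means (weight / length). Sample:
  cycle 0 → 0: weight = 1, length = 1, mean = 1/1 ≈ 1.000
  cycle 1 → 1: weight = 1, length = 1, mean = 1/1 ≈ 1.000
  cycle 2 → 2: weight = 4, length = 1, mean = 4/1 ≈ 4.000
  cycle 0 → 1 → 0: weight = 11, length = 2, mean = 11/2 ≈ 5.500
  cycle 0 → 2 → 0: weight = 17, length = 2, mean = 17/2 ≈ 8.500
  cycle 1 → 0 → 1: weight = 11, length = 2, mean = 11/2 ≈ 5.500
Minimum mean = 1.000, attained e.g. along the cycle 0 → 0 with weight 1 and length 1. So λ(A) = 1/1 = 1.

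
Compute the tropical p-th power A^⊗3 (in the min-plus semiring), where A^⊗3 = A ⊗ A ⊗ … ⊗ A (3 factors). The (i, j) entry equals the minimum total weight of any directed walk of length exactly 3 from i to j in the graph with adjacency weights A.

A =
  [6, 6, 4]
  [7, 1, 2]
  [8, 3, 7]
A^⊗3 =
  [14, 8, 9]
  [9, 3, 4]
  [11, 5, 6]

Each entry (A^⊗3)_ij equals the minimum over all length-3 walks i = v_0 → v_1 → … → v_3 = j of Σ_t A[v_t][v_{t+1}]. For example, for (i, j) = (0, 2) we minimise over 9 possible intermediate vertex sequences; the minimum is 9, attained along the walk 0 → 1 → 1 → 2.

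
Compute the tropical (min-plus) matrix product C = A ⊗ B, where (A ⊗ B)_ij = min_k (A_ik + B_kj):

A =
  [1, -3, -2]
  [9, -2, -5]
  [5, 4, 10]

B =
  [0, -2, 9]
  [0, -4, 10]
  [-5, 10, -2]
A ⊗ B =
  [-7, -7, -4]
  [-10, -6, -7]
  [4, 0, 8]

Apply the min-plus product entry-by-entry:
  C[0][0] = min over k of (A[0][0] + B[0][0] = 1 + 0 = 1, A[0][1] + B[1][0] = -3 + 0 = -3, A[0][2] + B[2][0] = -2 + -5 = -7) = -7 (attained at k = 2)
  C[0][1] = min over k of (A[0][0] + B[0][1] = 1 + -2 = -1, A[0][1] + B[1][1] = -3 + -4 = -7, A[0][2] + B[2][1] = -2 + 10 = 8) = -7 (attained at k = 1)
  C[0][2] = min over k of (A[0][0] + B[0][2] = 1 + 9 = 10, A[0][1] + B[1][2] = -3 + 10 = 7, A[0][2] + B[2][2] = -2 + -2 = -4) = -4 (attained at k = 2)
  C[1][0] = min over k of (A[1][0] + B[0][0] = 9 + 0 = 9, A[1][1] + B[1][0] = -2 + 0 = -2, A[1][2] + B[2][0] = -5 + -5 = -10) = -10 (attained at k = 2)
  C[1][1] = min over k of (A[1][0] + B[0][1] = 9 + -2 = 7, A[1][1] + B[1][1] = -2 + -4 = -6, A[1][2] + B[2][1] = -5 + 10 = 5) = -6 (attained at k = 1)
  C[1][2] = min over k of (A[1][0] + B[0][2] = 9 + 9 = 18, A[1][1] + B[1][2] = -2 + 10 = 8, A[1][2] + B[2][2] = -5 + -2 = -7) = -7 (attained at k = 2)
  C[2][0] = min over k of (A[2][0] + B[0][0] = 5 + 0 = 5, A[2][1] + B[1][0] = 4 + 0 = 4, A[2][2] + B[2][0] = 10 + -5 = 5) = 4 (attained at k = 1)
  C[2][1] = min over k of (A[2][0] + B[0][1] = 5 + -2 = 3, A[2][1] + B[1][1] = 4 + -4 = 0, A[2][2] + B[2][1] = 10 + 10 = 20) = 0 (attained at k = 1)
  C[2][2] = min over k of (A[2][0] + B[0][2] = 5 + 9 = 14, A[2][1] + B[1][2] = 4 + 10 = 14, A[2][2] + B[2][2] = 10 + -2 = 8) = 8 (attained at k = 2)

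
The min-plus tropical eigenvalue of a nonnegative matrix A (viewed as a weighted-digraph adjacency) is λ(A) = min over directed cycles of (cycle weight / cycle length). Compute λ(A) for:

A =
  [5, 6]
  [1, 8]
λ(A) = 7/2

Enumerate directed cycles and compute their means (weight / length). Sample:
  cycle 0 → 0: weight = 5, length = 1, mean = 5/1 ≈ 5.000
  cycle 1 → 1: weight = 8, length = 1, mean = 8/1 ≈ 8.000
  cycle 0 → 1 → 0: weight = 7, length = 2, mean = 7/2 ≈ 3.500
  cycle 1 → 0 → 1: weight = 7, length = 2, mean = 7/2 ≈ 3.500
Minimum mean = 3.500, attained e.g. along the cycle 0 → 1 → 0 with weight 7 and length 2. So λ(A) = 7/2 = 7/2.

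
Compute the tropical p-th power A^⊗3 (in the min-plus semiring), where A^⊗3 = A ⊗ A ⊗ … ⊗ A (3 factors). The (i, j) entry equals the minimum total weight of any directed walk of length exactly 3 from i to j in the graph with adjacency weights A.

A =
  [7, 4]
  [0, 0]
A^⊗3 =
  [4, 4]
  [0, 0]

Each entry (A^⊗3)_ij equals the minimum over all length-3 walks i = v_0 → v_1 → … → v_3 = j of Σ_t A[v_t][v_{t+1}]. For example, for (i, j) = (0, 1) we minimise over 4 possible intermediate vertex sequences; the minimum is 4, attained along the walk 0 → 1 → 1 → 1.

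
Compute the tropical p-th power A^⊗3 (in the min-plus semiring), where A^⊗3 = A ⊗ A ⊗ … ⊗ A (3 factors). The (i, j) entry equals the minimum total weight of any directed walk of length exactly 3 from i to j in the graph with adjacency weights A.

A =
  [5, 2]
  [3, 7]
A^⊗3 =
  [10, 7]
  [8, 10]

Each entry (A^⊗3)_ij equals the minimum over all length-3 walks i = v_0 → v_1 → … → v_3 = j of Σ_t A[v_t][v_{t+1}]. For example, for (i, j) = (0, 1) we minimise over 4 possible intermediate vertex sequences; the minimum is 7, attained along the walk 0 → 1 → 0 → 1.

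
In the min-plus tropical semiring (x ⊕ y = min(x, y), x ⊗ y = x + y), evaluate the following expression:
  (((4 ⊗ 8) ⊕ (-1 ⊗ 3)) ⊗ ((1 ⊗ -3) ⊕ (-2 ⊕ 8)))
(((4 ⊗ 8) ⊕ (-1 ⊗ 3)) ⊗ ((1 ⊗ -3) ⊕ (-2 ⊕ 8))) = 0

Expand innermost to outermost. Recall ⊕ takes the minimum of its arguments and ⊗ takes their sum. Working out the expression (((4 ⊗ 8) ⊕ (-1 ⊗ 3)) ⊗ ((1 ⊗ -3) ⊕ (-2 ⊕ 8))) gives 0.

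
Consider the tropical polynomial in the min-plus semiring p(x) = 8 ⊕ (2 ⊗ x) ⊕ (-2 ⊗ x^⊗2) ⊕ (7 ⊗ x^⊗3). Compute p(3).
p(3) = 4

A tropical monomial a ⊗ x^⊗i evaluates to a + i · x. Evaluating each term at x = 3:
  Term 0 contributes 8 + 0 · 3 = 8
  Term 1 contributes 2 + 1 · 3 = 5
  Term 2 contributes -2 + 2 · 3 = 4
  Term 3 contributes 7 + 3 · 3 = 16
p(3) = ⊕ of these = min[8, 5, 4, 16] = 4.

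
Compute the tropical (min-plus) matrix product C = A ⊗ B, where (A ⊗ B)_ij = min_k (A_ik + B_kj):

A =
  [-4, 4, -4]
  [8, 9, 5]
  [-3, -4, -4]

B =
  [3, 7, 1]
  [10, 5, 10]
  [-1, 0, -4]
A ⊗ B =
  [-5, -4, -8]
  [4, 5, 1]
  [-5, -4, -8]

Apply the min-plus product entry-by-entry:
  C[0][0] = min over k of (A[0][0] + B[0][0] = -4 + 3 = -1, A[0][1] + B[1][0] = 4 + 10 = 14, A[0][2] + B[2][0] = -4 + -1 = -5) = -5 (attained at k = 2)
  C[0][1] = min over k of (A[0][0] + B[0][1] = -4 + 7 = 3, A[0][1] + B[1][1] = 4 + 5 = 9, A[0][2] + B[2][1] = -4 + 0 = -4) = -4 (attained at k = 2)
  C[0][2] = min over k of (A[0][0] + B[0][2] = -4 + 1 = -3, A[0][1] + B[1][2] = 4 + 10 = 14, A[0][2] + B[2][2] = -4 + -4 = -8) = -8 (attained at k = 2)
  C[1][0] = min over k of (A[1][0] + B[0][0] = 8 + 3 = 11, A[1][1] + B[1][0] = 9 + 10 = 19, A[1][2] + B[2][0] = 5 + -1 = 4) = 4 (attained at k = 2)
  C[1][1] = min over k of (A[1][0] + B[0][1] = 8 + 7 = 15, A[1][1] + B[1][1] = 9 + 5 = 14, A[1][2] + B[2][1] = 5 + 0 = 5) = 5 (attained at k = 2)
  C[1][2] = min over k of (A[1][0] + B[0][2] = 8 + 1 = 9, A[1][1] + B[1][2] = 9 + 10 = 19, A[1][2] + B[2][2] = 5 + -4 = 1) = 1 (attained at k = 2)
  C[2][0] = min over k of (A[2][0] + B[0][0] = -3 + 3 = 0, A[2][1] + B[1][0] = -4 + 10 = 6, A[2][2] + B[2][0] = -4 + -1 = -5) = -5 (attained at k = 2)
  C[2][1] = min over k of (A[2][0] + B[0][1] = -3 + 7 = 4, A[2][1] + B[1][1] = -4 + 5 = 1, A[2][2] + B[2][1] = -4 + 0 = -4) = -4 (attained at k = 2)
  C[2][2] = min over k of (A[2][0] + B[0][2] = -3 + 1 = -2, A[2][1] + B[1][2] = -4 + 10 = 6, A[2][2] + B[2][2] = -4 + -4 = -8) = -8 (attained at k = 2)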